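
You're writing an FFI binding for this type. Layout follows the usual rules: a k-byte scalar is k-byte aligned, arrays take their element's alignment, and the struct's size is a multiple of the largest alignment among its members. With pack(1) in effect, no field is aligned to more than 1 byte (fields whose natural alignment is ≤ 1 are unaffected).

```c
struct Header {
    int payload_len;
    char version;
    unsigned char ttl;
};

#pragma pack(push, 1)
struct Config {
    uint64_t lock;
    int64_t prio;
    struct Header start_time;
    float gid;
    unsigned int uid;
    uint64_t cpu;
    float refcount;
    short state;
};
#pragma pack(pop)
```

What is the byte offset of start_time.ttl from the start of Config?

Header: 0..4  payload_len  (4B, 4-aligned); 4..5  version  (1B, 1-aligned); 5..6  ttl  (1B, 1-aligned); 6..8  -- tail padding (2B); sizeof = 8, alignof = 4
0..8  lock  (8B, 1-aligned)
8..16  prio  (8B, 1-aligned)
16..24  start_time  (8B, 1-aligned)
within Header: ttl at 5
16 + 5 = 21

21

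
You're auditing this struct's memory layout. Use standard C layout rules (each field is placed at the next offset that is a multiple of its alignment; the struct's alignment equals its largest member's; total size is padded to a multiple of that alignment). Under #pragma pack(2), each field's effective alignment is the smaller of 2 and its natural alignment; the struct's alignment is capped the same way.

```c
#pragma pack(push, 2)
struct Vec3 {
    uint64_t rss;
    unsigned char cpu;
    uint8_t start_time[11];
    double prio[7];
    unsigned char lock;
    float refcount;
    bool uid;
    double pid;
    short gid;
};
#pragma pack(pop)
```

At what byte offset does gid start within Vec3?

92

rss at 0 (size 8, align 2) → ends 8
cpu at 8 (size 1, align 1) → ends 9
start_time at 9 (size 11, align 1) → ends 20
prio at 20 (size 56, align 2) → ends 76
lock at 76 (size 1, align 1) → ends 77
pad 1 to align 2 for refcount
refcount at 78 (size 4, align 2) → ends 82
uid at 82 (size 1, align 1) → ends 83
pad 1 to align 2 for pid
pid at 84 (size 8, align 2) → ends 92
gid at 92 (size 2, align 2) → ends 94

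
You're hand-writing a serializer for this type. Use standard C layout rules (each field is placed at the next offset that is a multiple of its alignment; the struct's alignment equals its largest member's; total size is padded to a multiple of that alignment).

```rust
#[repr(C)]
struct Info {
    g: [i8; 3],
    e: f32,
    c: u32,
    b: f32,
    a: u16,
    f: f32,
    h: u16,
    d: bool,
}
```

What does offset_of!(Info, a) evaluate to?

g at 0 (size 3, align 1) → ends 3
pad 1 to align 4 for e
e at 4 (size 4, align 4) → ends 8
c at 8 (size 4, align 4) → ends 12
b at 12 (size 4, align 4) → ends 16
a at 16 (size 2, align 2) → ends 18

16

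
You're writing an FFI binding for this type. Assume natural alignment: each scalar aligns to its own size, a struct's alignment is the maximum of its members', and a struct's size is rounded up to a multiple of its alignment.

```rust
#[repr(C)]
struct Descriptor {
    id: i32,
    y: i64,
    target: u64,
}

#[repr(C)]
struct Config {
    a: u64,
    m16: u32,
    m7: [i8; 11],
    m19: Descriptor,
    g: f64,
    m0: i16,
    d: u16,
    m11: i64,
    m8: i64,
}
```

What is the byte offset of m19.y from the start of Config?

32

Descriptor: 0..4  id  (4B, 4-aligned); 4..8  -- padding (4B); 8..16  y  (8B, 8-aligned); 16..24  target  (8B, 8-aligned); sizeof = 24, alignof = 8
0..8  a  (8B, 8-aligned)
8..12  m16  (4B, 4-aligned)
12..23  m7  (11B, 1-aligned)
23..24  -- padding (1B)
24..48  m19  (24B, 8-aligned)
within Descriptor: y at 8
24 + 8 = 32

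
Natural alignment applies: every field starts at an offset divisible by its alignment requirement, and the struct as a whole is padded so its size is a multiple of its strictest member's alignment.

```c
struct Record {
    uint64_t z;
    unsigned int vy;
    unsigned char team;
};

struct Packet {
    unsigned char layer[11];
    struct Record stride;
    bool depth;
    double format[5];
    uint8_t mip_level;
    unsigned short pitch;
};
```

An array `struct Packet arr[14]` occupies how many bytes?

1232

Record: z at 0 (size 8, align 8) → ends 8; vy at 8 (size 4, align 4) → ends 12; team at 12 (size 1, align 1) → ends 13; tail pad 3 to reach multiple of 8; total 16 bytes, alignment 8
layer at 0 (size 11, align 1) → ends 11
pad 5 to align 8 for stride
stride at 16 (size 16, align 8) → ends 32
depth at 32 (size 1, align 1) → ends 33
pad 7 to align 8 for format
format at 40 (size 40, align 8) → ends 80
mip_level at 80 (size 1, align 1) → ends 81
pad 1 to align 2 for pitch
pitch at 82 (size 2, align 2) → ends 84
tail pad 4 to reach multiple of 8
total 88 bytes, alignment 8
array of 14: 14 × 88 = 1232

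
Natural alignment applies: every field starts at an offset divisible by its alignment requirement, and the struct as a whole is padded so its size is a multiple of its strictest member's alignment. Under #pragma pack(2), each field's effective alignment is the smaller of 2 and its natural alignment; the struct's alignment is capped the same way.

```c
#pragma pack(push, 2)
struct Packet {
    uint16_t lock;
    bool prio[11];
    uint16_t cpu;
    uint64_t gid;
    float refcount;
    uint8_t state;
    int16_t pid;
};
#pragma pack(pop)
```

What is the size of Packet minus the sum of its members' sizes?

2

lock at 0 (size 2, align 2) → ends 2
prio at 2 (size 11, align 1) → ends 13
pad 1 to align 2 for cpu
cpu at 14 (size 2, align 2) → ends 16
gid at 16 (size 8, align 2) → ends 24
refcount at 24 (size 4, align 2) → ends 28
state at 28 (size 1, align 1) → ends 29
pad 1 to align 2 for pid
pid at 30 (size 2, align 2) → ends 32
total 32 bytes, alignment 2
data bytes 30, size 32 → padding 2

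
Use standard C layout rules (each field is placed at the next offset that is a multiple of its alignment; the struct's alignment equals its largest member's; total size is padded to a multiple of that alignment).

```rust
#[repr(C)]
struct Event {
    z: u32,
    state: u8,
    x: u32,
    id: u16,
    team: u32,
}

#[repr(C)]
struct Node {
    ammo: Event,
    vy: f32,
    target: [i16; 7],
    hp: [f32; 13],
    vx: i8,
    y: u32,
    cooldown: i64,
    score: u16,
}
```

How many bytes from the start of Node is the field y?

96

Event: 0..4  z  (4B, 4-aligned); 4..5  state  (1B, 1-aligned); 5..8  -- padding (3B); 8..12  x  (4B, 4-aligned); 12..14  id  (2B, 2-aligned); 14..16  -- padding (2B); 16..20  team  (4B, 4-aligned); sizeof = 20, alignof = 4
0..20  ammo  (20B, 4-aligned)
20..24  vy  (4B, 4-aligned)
24..38  target  (14B, 2-aligned)
38..40  -- padding (2B)
40..92  hp  (52B, 4-aligned)
92..93  vx  (1B, 1-aligned)
93..96  -- padding (3B)
96..100  y  (4B, 4-aligned)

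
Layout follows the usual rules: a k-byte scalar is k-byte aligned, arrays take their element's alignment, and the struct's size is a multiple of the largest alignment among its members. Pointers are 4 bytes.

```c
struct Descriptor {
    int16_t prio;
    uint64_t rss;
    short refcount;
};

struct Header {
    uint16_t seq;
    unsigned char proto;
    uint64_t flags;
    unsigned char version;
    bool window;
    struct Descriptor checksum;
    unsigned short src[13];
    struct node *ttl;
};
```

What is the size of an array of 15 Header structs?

1200

Descriptor: @0: prio [2B, align 2] → 2; +6 pad (align 8); @8: rss [8B, align 8] → 16; @16: refcount [2B, align 2] → 18; +6 tail pad (align 8); size 24, align 8
@0: seq [2B, align 2] → 2
@2: proto [1B, align 1] → 3
+5 pad (align 8)
@8: flags [8B, align 8] → 16
@16: version [1B, align 1] → 17
@17: window [1B, align 1] → 18
+6 pad (align 8)
@24: checksum [24B, align 8] → 48
@48: src [26B, align 2] → 74
+2 pad (align 4)
@76: ttl [4B, align 4] → 80
size 80, align 8
array of 15: 15 × 80 = 1200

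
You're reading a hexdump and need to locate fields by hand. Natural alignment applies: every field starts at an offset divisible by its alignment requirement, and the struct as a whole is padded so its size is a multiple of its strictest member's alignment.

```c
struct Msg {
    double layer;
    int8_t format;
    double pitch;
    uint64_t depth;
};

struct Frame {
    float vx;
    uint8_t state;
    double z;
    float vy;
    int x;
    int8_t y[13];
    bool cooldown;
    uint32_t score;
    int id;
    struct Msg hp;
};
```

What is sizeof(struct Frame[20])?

Msg: 0..8  layer  (8B, 8-aligned); 8..9  format  (1B, 1-aligned); 9..16  -- padding (7B); 16..24  pitch  (8B, 8-aligned); 24..32  depth  (8B, 8-aligned); sizeof = 32, alignof = 8
0..4  vx  (4B, 4-aligned)
4..5  state  (1B, 1-aligned)
5..8  -- padding (3B)
8..16  z  (8B, 8-aligned)
16..20  vy  (4B, 4-aligned)
20..24  x  (4B, 4-aligned)
24..37  y  (13B, 1-aligned)
37..38  cooldown  (1B, 1-aligned)
38..40  -- padding (2B)
40..44  score  (4B, 4-aligned)
44..48  id  (4B, 4-aligned)
48..80  hp  (32B, 8-aligned)
sizeof = 80, alignof = 8
array of 20: 20 × 80 = 1600

1600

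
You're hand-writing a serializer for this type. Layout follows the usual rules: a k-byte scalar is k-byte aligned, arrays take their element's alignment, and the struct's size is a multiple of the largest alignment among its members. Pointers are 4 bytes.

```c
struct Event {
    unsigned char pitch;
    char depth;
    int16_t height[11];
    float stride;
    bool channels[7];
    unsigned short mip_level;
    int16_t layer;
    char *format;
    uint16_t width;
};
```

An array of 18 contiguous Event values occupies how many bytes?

864

0..1  pitch  (1B, 1-aligned)
1..2  depth  (1B, 1-aligned)
2..24  height  (22B, 2-aligned)
24..28  stride  (4B, 4-aligned)
28..35  channels  (7B, 1-aligned)
35..36  -- padding (1B)
36..38  mip_level  (2B, 2-aligned)
38..40  layer  (2B, 2-aligned)
40..44  format  (4B, 4-aligned)
44..46  width  (2B, 2-aligned)
46..48  -- tail padding (2B)
sizeof = 48, alignof = 4
array of 18: 18 × 48 = 864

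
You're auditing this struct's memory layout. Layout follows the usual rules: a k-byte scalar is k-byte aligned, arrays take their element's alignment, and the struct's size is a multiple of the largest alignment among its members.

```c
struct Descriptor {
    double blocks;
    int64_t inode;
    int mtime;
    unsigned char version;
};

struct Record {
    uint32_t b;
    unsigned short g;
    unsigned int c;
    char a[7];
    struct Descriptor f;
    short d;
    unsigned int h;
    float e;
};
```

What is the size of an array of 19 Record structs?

Descriptor: @0: blocks [8B, align 8] → 8; @8: inode [8B, align 8] → 16; @16: mtime [4B, align 4] → 20; @20: version [1B, align 1] → 21; +3 tail pad (align 8); size 24, align 8
@0: b [4B, align 4] → 4
@4: g [2B, align 2] → 6
+2 pad (align 4)
@8: c [4B, align 4] → 12
@12: a [7B, align 1] → 19
+5 pad (align 8)
@24: f [24B, align 8] → 48
@48: d [2B, align 2] → 50
+2 pad (align 4)
@52: h [4B, align 4] → 56
@56: e [4B, align 4] → 60
+4 tail pad (align 8)
size 64, align 8
array of 19: 19 × 64 = 1216

1216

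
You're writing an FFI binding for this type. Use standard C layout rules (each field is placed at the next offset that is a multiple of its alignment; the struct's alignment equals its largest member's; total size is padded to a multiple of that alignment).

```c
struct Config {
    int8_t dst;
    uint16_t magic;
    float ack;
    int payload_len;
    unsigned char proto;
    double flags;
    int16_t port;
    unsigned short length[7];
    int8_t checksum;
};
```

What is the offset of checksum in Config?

40

dst at 0 (size 1, align 1) → ends 1
pad 1 to align 2 for magic
magic at 2 (size 2, align 2) → ends 4
ack at 4 (size 4, align 4) → ends 8
payload_len at 8 (size 4, align 4) → ends 12
proto at 12 (size 1, align 1) → ends 13
pad 3 to align 8 for flags
flags at 16 (size 8, align 8) → ends 24
port at 24 (size 2, align 2) → ends 26
length at 26 (size 14, align 2) → ends 40
checksum at 40 (size 1, align 1) → ends 41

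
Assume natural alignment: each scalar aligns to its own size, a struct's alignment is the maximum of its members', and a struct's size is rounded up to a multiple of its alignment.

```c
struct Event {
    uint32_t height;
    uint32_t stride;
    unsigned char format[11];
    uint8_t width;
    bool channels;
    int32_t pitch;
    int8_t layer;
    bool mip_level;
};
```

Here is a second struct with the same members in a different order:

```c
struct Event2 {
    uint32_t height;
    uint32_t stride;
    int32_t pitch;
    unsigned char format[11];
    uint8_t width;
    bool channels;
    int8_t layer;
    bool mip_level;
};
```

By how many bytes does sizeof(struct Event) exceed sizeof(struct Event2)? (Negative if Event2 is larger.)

4

0..4  height  (4B, 4-aligned)
4..8  stride  (4B, 4-aligned)
8..19  format  (11B, 1-aligned)
19..20  width  (1B, 1-aligned)
20..21  channels  (1B, 1-aligned)
21..24  -- padding (3B)
24..28  pitch  (4B, 4-aligned)
28..29  layer  (1B, 1-aligned)
29..30  mip_level  (1B, 1-aligned)
30..32  -- tail padding (2B)
sizeof = 32, alignof = 4
— Event2 —
0..4  height  (4B, 4-aligned)
4..8  stride  (4B, 4-aligned)
8..12  pitch  (4B, 4-aligned)
12..23  format  (11B, 1-aligned)
23..24  width  (1B, 1-aligned)
24..25  channels  (1B, 1-aligned)
25..26  layer  (1B, 1-aligned)
26..27  mip_level  (1B, 1-aligned)
27..28  -- tail padding (1B)
sizeof = 28, alignof = 4
32 − 28 = 4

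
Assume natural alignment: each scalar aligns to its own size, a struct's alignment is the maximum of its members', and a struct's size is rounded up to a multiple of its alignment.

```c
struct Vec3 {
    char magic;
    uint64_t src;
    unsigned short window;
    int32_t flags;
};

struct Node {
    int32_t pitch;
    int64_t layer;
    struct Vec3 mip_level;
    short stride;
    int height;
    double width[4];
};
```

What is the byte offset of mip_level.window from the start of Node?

Vec3: 0..1  magic  (1B, 1-aligned); 1..8  -- padding (7B); 8..16  src  (8B, 8-aligned); 16..18  window  (2B, 2-aligned); 18..20  -- padding (2B); 20..24  flags  (4B, 4-aligned); sizeof = 24, alignof = 8
0..4  pitch  (4B, 4-aligned)
4..8  -- padding (4B)
8..16  layer  (8B, 8-aligned)
16..40  mip_level  (24B, 8-aligned)
within Vec3: window at 16
16 + 16 = 32

32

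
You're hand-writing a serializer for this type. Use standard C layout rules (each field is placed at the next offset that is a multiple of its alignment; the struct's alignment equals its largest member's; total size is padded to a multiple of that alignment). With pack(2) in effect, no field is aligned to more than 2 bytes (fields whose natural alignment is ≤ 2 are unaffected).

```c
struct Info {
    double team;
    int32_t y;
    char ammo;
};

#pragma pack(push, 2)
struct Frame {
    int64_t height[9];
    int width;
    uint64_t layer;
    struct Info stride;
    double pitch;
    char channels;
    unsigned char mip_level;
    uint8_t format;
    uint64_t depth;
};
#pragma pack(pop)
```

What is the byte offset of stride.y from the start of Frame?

Info: team at 0 (size 8, align 8) → ends 8; y at 8 (size 4, align 4) → ends 12; ammo at 12 (size 1, align 1) → ends 13; tail pad 3 to reach multiple of 8; total 16 bytes, alignment 8
height at 0 (size 72, align 2) → ends 72
width at 72 (size 4, align 2) → ends 76
layer at 76 (size 8, align 2) → ends 84
stride at 84 (size 16, align 2) → ends 100
within Info: y at 8
84 + 8 = 92

92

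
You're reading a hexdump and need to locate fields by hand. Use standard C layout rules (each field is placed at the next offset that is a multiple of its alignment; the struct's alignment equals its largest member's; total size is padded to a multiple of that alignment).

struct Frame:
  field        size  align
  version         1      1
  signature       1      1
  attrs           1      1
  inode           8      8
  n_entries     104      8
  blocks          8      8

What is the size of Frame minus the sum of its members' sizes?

0..1  version  (1B, 1-aligned)
1..2  signature  (1B, 1-aligned)
2..3  attrs  (1B, 1-aligned)
3..8  -- padding (5B)
8..16  inode  (8B, 8-aligned)
16..120  n_entries  (104B, 8-aligned)
120..128  blocks  (8B, 8-aligned)
sizeof = 128, alignof = 8
data bytes 123, size 128 → padding 5

5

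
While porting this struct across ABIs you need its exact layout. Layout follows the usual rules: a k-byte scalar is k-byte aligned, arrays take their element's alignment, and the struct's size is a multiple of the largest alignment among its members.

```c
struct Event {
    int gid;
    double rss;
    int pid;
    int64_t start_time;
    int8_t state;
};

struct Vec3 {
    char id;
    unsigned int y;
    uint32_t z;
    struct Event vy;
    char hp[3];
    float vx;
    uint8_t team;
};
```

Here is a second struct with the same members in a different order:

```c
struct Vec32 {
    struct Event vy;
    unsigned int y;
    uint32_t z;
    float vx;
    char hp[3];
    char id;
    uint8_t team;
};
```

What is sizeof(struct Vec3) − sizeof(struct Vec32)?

8

Event: @0: gid [4B, align 4] → 4; +4 pad (align 8); @8: rss [8B, align 8] → 16; @16: pid [4B, align 4] → 20; +4 pad (align 8); @24: start_time [8B, align 8] → 32; @32: state [1B, align 1] → 33; +7 tail pad (align 8); size 40, align 8
@0: id [1B, align 1] → 1
+3 pad (align 4)
@4: y [4B, align 4] → 8
@8: z [4B, align 4] → 12
+4 pad (align 8)
@16: vy [40B, align 8] → 56
@56: hp [3B, align 1] → 59
+1 pad (align 4)
@60: vx [4B, align 4] → 64
@64: team [1B, align 1] → 65
+7 tail pad (align 8)
size 72, align 8
— Vec32 —
@0: vy [40B, align 8] → 40
@40: y [4B, align 4] → 44
@44: z [4B, align 4] → 48
@48: vx [4B, align 4] → 52
@52: hp [3B, align 1] → 55
@55: id [1B, align 1] → 56
@56: team [1B, align 1] → 57
+7 tail pad (align 8)
size 64, align 8
72 − 64 = 8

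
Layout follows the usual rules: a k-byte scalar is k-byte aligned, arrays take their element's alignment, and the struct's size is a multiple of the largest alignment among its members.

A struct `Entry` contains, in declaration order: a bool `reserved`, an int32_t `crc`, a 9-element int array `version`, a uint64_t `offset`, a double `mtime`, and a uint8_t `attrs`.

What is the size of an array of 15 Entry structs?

1080

0..1  reserved  (1B, 1-aligned)
1..4  -- padding (3B)
4..8  crc  (4B, 4-aligned)
8..44  version  (36B, 4-aligned)
44..48  -- padding (4B)
48..56  offset  (8B, 8-aligned)
56..64  mtime  (8B, 8-aligned)
64..65  attrs  (1B, 1-aligned)
65..72  -- tail padding (7B)
sizeof = 72, alignof = 8
array of 15: 15 × 72 = 1080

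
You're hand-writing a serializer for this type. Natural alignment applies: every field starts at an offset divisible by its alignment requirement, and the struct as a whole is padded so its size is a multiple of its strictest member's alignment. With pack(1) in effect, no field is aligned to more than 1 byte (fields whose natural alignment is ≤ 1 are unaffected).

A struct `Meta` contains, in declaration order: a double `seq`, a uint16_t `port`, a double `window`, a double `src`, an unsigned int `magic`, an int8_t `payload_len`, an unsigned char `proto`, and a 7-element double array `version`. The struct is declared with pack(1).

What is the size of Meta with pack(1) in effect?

0..8  seq  (8B, 1-aligned)
8..10  port  (2B, 1-aligned)
10..18  window  (8B, 1-aligned)
18..26  src  (8B, 1-aligned)
26..30  magic  (4B, 1-aligned)
30..31  payload_len  (1B, 1-aligned)
31..32  proto  (1B, 1-aligned)
32..88  version  (56B, 1-aligned)
sizeof = 88, alignof = 1

88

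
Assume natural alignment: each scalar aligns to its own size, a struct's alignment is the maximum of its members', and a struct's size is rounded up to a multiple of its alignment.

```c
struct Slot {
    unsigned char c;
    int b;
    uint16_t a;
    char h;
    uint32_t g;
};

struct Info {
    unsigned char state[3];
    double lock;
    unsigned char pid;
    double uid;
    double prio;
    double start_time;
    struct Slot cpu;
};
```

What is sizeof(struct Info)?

64 bytes

Slot: c at 0 (size 1, align 1) → ends 1; pad 3 to align 4 for b; b at 4 (size 4, align 4) → ends 8; a at 8 (size 2, align 2) → ends 10; h at 10 (size 1, align 1) → ends 11; pad 1 to align 4 for g; g at 12 (size 4, align 4) → ends 16; total 16 bytes, alignment 4
state at 0 (size 3, align 1) → ends 3
pad 5 to align 8 for lock
lock at 8 (size 8, align 8) → ends 16
pid at 16 (size 1, align 1) → ends 17
pad 7 to align 8 for uid
uid at 24 (size 8, align 8) → ends 32
prio at 32 (size 8, align 8) → ends 40
start_time at 40 (size 8, align 8) → ends 48
cpu at 48 (size 16, align 4) → ends 64
total 64 bytes, alignment 8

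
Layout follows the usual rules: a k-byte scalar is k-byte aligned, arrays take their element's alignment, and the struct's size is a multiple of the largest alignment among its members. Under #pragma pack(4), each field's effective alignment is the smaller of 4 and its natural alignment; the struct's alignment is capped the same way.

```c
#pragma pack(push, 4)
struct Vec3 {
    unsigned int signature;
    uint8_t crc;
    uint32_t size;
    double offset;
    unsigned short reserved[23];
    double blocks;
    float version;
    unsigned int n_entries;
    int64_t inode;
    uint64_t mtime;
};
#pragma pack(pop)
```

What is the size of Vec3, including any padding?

0..4  signature  (4B, 4-aligned)
4..5  crc  (1B, 1-aligned)
5..8  -- padding (3B)
8..12  size  (4B, 4-aligned)
12..20  offset  (8B, 4-aligned)
20..66  reserved  (46B, 2-aligned)
66..68  -- padding (2B)
68..76  blocks  (8B, 4-aligned)
76..80  version  (4B, 4-aligned)
80..84  n_entries  (4B, 4-aligned)
84..92  inode  (8B, 4-aligned)
92..100  mtime  (8B, 4-aligned)
sizeof = 100, alignof = 4

100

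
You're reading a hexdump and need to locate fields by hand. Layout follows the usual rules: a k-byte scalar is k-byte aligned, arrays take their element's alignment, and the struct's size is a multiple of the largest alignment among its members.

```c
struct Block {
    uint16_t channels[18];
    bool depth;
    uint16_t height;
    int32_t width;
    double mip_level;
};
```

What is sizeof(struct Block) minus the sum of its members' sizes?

channels at 0 (size 36, align 2) → ends 36
depth at 36 (size 1, align 1) → ends 37
pad 1 to align 2 for height
height at 38 (size 2, align 2) → ends 40
width at 40 (size 4, align 4) → ends 44
pad 4 to align 8 for mip_level
mip_level at 48 (size 8, align 8) → ends 56
total 56 bytes, alignment 8
data bytes 51, size 56 → padding 5

5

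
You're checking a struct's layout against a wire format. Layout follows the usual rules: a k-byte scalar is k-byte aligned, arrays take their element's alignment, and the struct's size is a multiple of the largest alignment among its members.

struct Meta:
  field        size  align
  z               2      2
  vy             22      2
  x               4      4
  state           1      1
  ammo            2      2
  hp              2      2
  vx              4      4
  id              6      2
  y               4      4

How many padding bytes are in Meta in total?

z at 0 (size 2, align 2) → ends 2
vy at 2 (size 22, align 2) → ends 24
x at 24 (size 4, align 4) → ends 28
state at 28 (size 1, align 1) → ends 29
pad 1 to align 2 for ammo
ammo at 30 (size 2, align 2) → ends 32
hp at 32 (size 2, align 2) → ends 34
pad 2 to align 4 for vx
vx at 36 (size 4, align 4) → ends 40
id at 40 (size 6, align 2) → ends 46
pad 2 to align 4 for y
y at 48 (size 4, align 4) → ends 52
total 52 bytes, alignment 4
data bytes 47, size 52 → padding 5

5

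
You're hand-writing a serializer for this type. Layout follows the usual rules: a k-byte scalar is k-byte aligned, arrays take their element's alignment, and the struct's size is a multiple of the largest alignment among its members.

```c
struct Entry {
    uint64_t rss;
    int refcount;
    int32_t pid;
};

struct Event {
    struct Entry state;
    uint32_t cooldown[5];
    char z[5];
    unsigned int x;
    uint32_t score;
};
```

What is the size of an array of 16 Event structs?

Entry: @0: rss [8B, align 8] → 8; @8: refcount [4B, align 4] → 12; @12: pid [4B, align 4] → 16; size 16, align 8
@0: state [16B, align 8] → 16
@16: cooldown [20B, align 4] → 36
@36: z [5B, align 1] → 41
+3 pad (align 4)
@44: x [4B, align 4] → 48
@48: score [4B, align 4] → 52
+4 tail pad (align 8)
size 56, align 8
array of 16: 16 × 56 = 896

896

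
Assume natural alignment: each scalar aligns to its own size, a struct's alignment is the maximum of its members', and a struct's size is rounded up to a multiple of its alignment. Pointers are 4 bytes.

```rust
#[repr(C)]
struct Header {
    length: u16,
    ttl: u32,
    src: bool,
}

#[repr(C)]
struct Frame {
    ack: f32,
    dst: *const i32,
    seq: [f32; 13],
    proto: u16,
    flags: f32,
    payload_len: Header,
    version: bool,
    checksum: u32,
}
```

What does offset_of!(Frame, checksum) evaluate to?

Header: length at 0 (size 2, align 2) → ends 2; pad 2 to align 4 for ttl; ttl at 4 (size 4, align 4) → ends 8; src at 8 (size 1, align 1) → ends 9; tail pad 3 to reach multiple of 4; total 12 bytes, alignment 4
ack at 0 (size 4, align 4) → ends 4
dst at 4 (size 4, align 4) → ends 8
seq at 8 (size 52, align 4) → ends 60
proto at 60 (size 2, align 2) → ends 62
pad 2 to align 4 for flags
flags at 64 (size 4, align 4) → ends 68
payload_len at 68 (size 12, align 4) → ends 80
version at 80 (size 1, align 1) → ends 81
pad 3 to align 4 for checksum
checksum at 84 (size 4, align 4) → ends 88

84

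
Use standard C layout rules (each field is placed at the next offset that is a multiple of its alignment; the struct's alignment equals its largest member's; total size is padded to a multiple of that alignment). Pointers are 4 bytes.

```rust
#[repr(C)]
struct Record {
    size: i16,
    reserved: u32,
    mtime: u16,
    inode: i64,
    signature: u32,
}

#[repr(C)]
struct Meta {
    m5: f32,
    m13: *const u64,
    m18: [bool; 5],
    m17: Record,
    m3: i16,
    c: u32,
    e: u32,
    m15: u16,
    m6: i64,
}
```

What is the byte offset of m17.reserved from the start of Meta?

20

Record: size at 0 (size 2, align 2) → ends 2; pad 2 to align 4 for reserved; reserved at 4 (size 4, align 4) → ends 8; mtime at 8 (size 2, align 2) → ends 10; pad 6 to align 8 for inode; inode at 16 (size 8, align 8) → ends 24; signature at 24 (size 4, align 4) → ends 28; tail pad 4 to reach multiple of 8; total 32 bytes, alignment 8
m5 at 0 (size 4, align 4) → ends 4
m13 at 4 (size 4, align 4) → ends 8
m18 at 8 (size 5, align 1) → ends 13
pad 3 to align 8 for m17
m17 at 16 (size 32, align 8) → ends 48
within Record: reserved at 4
16 + 4 = 20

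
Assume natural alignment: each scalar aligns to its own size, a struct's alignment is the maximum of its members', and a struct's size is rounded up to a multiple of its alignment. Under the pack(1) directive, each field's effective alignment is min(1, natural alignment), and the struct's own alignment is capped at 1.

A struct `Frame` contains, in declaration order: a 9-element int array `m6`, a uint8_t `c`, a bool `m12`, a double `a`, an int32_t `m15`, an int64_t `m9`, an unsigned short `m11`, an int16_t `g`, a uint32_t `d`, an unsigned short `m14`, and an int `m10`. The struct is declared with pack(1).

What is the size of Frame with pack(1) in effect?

72

@0: m6 [36B, align 1] → 36
@36: c [1B, align 1] → 37
@37: m12 [1B, align 1] → 38
@38: a [8B, align 1] → 46
@46: m15 [4B, align 1] → 50
@50: m9 [8B, align 1] → 58
@58: m11 [2B, align 1] → 60
@60: g [2B, align 1] → 62
@62: d [4B, align 1] → 66
@66: m14 [2B, align 1] → 68
@68: m10 [4B, align 1] → 72
size 72, align 1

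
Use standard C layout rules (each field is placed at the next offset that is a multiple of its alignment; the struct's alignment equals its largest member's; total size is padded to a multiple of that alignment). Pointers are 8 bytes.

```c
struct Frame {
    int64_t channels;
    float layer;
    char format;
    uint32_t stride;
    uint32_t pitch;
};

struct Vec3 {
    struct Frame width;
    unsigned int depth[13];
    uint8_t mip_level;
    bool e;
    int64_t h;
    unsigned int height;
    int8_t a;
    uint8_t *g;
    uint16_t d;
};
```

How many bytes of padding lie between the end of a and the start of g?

Frame: 0..8  channels  (8B, 8-aligned); 8..12  layer  (4B, 4-aligned); 12..13  format  (1B, 1-aligned); 13..16  -- padding (3B); 16..20  stride  (4B, 4-aligned); 20..24  pitch  (4B, 4-aligned); sizeof = 24, alignof = 8
0..24  width  (24B, 8-aligned)
24..76  depth  (52B, 4-aligned)
76..77  mip_level  (1B, 1-aligned)
77..78  e  (1B, 1-aligned)
78..80  -- padding (2B)
80..88  h  (8B, 8-aligned)
88..92  height  (4B, 4-aligned)
92..93  a  (1B, 1-aligned)
93..96  -- padding (3B)
96..104  g  (8B, 8-aligned)

3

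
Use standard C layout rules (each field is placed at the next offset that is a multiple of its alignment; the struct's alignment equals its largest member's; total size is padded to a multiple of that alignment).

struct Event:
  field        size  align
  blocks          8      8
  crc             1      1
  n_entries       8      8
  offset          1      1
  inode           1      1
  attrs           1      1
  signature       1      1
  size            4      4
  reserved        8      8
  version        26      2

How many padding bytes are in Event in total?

13

blocks at 0 (size 8, align 8) → ends 8
crc at 8 (size 1, align 1) → ends 9
pad 7 to align 8 for n_entries
n_entries at 16 (size 8, align 8) → ends 24
offset at 24 (size 1, align 1) → ends 25
inode at 25 (size 1, align 1) → ends 26
attrs at 26 (size 1, align 1) → ends 27
signature at 27 (size 1, align 1) → ends 28
size at 28 (size 4, align 4) → ends 32
reserved at 32 (size 8, align 8) → ends 40
version at 40 (size 26, align 2) → ends 66
tail pad 6 to reach multiple of 8
total 72 bytes, alignment 8
data bytes 59, size 72 → padding 13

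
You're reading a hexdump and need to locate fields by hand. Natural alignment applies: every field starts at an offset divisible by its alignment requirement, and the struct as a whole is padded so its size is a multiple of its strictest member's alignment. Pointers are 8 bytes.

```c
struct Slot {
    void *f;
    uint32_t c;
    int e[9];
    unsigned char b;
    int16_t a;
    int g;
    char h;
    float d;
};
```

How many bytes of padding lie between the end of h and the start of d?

f at 0 (size 8, align 8) → ends 8
c at 8 (size 4, align 4) → ends 12
e at 12 (size 36, align 4) → ends 48
b at 48 (size 1, align 1) → ends 49
pad 1 to align 2 for a
a at 50 (size 2, align 2) → ends 52
g at 52 (size 4, align 4) → ends 56
h at 56 (size 1, align 1) → ends 57
pad 3 to align 4 for d
d at 60 (size 4, align 4) → ends 64

3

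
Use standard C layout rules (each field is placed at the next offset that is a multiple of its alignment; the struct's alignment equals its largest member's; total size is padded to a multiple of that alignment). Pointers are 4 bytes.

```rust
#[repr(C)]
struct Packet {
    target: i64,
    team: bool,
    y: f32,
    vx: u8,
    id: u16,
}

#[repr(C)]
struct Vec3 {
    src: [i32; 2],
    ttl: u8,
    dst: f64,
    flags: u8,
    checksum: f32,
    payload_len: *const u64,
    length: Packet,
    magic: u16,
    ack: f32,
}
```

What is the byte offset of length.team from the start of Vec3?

48

Packet: @0: target [8B, align 8] → 8; @8: team [1B, align 1] → 9; +3 pad (align 4); @12: y [4B, align 4] → 16; @16: vx [1B, align 1] → 17; +1 pad (align 2); @18: id [2B, align 2] → 20; +4 tail pad (align 8); size 24, align 8
@0: src [8B, align 4] → 8
@8: ttl [1B, align 1] → 9
+7 pad (align 8)
@16: dst [8B, align 8] → 24
@24: flags [1B, align 1] → 25
+3 pad (align 4)
@28: checksum [4B, align 4] → 32
@32: payload_len [4B, align 4] → 36
+4 pad (align 8)
@40: length [24B, align 8] → 64
within Packet: team at 8
40 + 8 = 48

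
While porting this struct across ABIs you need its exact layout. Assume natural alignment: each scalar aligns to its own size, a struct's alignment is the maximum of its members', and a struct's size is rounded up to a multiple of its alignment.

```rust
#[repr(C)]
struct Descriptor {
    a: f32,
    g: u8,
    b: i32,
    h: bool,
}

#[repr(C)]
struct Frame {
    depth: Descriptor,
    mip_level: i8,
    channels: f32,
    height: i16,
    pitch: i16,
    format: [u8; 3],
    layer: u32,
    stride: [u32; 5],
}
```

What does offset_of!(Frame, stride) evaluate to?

36

Descriptor: @0: a [4B, align 4] → 4; @4: g [1B, align 1] → 5; +3 pad (align 4); @8: b [4B, align 4] → 12; @12: h [1B, align 1] → 13; +3 tail pad (align 4); size 16, align 4
@0: depth [16B, align 4] → 16
@16: mip_level [1B, align 1] → 17
+3 pad (align 4)
@20: channels [4B, align 4] → 24
@24: height [2B, align 2] → 26
@26: pitch [2B, align 2] → 28
@28: format [3B, align 1] → 31
+1 pad (align 4)
@32: layer [4B, align 4] → 36
@36: stride [20B, align 4] → 56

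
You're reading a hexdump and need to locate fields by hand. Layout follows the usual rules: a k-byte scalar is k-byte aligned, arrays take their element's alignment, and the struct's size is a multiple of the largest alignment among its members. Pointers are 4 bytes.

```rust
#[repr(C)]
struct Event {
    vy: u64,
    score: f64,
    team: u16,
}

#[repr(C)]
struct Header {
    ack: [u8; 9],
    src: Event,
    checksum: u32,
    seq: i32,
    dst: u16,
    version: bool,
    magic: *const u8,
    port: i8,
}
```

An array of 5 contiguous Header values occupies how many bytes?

Event: 0..8  vy  (8B, 8-aligned); 8..16  score  (8B, 8-aligned); 16..18  team  (2B, 2-aligned); 18..24  -- tail padding (6B); sizeof = 24, alignof = 8
0..9  ack  (9B, 1-aligned)
9..16  -- padding (7B)
16..40  src  (24B, 8-aligned)
40..44  checksum  (4B, 4-aligned)
44..48  seq  (4B, 4-aligned)
48..50  dst  (2B, 2-aligned)
50..51  version  (1B, 1-aligned)
51..52  -- padding (1B)
52..56  magic  (4B, 4-aligned)
56..57  port  (1B, 1-aligned)
57..64  -- tail padding (7B)
sizeof = 64, alignof = 8
array of 5: 5 × 64 = 320

320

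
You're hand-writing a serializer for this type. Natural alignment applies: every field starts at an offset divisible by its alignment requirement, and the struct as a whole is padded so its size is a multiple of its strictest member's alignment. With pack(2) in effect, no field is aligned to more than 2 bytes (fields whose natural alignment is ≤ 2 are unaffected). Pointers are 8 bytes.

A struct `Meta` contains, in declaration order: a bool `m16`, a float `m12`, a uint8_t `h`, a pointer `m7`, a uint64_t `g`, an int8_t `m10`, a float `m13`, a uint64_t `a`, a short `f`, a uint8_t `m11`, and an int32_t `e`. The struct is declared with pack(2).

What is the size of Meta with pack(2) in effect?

46

@0: m16 [1B, align 1] → 1
+1 pad (align 2)
@2: m12 [4B, align 2] → 6
@6: h [1B, align 1] → 7
+1 pad (align 2)
@8: m7 [8B, align 2] → 16
@16: g [8B, align 2] → 24
@24: m10 [1B, align 1] → 25
+1 pad (align 2)
@26: m13 [4B, align 2] → 30
@30: a [8B, align 2] → 38
@38: f [2B, align 2] → 40
@40: m11 [1B, align 1] → 41
+1 pad (align 2)
@42: e [4B, align 2] → 46
size 46, align 2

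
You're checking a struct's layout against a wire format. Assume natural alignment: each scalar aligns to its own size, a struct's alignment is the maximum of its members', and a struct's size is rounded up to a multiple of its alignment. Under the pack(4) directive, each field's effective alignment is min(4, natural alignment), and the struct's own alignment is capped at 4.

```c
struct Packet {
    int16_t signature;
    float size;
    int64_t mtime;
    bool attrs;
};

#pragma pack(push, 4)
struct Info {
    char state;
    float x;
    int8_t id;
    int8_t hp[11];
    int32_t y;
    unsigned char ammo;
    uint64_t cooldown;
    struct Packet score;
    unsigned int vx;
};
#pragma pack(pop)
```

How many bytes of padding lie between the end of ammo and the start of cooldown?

Packet: 0..2  signature  (2B, 2-aligned); 2..4  -- padding (2B); 4..8  size  (4B, 4-aligned); 8..16  mtime  (8B, 8-aligned); 16..17  attrs  (1B, 1-aligned); 17..24  -- tail padding (7B); sizeof = 24, alignof = 8
0..1  state  (1B, 1-aligned)
1..4  -- padding (3B)
4..8  x  (4B, 4-aligned)
8..9  id  (1B, 1-aligned)
9..20  hp  (11B, 1-aligned)
20..24  y  (4B, 4-aligned)
24..25  ammo  (1B, 1-aligned)
25..28  -- padding (3B)
28..36  cooldown  (8B, 4-aligned)

3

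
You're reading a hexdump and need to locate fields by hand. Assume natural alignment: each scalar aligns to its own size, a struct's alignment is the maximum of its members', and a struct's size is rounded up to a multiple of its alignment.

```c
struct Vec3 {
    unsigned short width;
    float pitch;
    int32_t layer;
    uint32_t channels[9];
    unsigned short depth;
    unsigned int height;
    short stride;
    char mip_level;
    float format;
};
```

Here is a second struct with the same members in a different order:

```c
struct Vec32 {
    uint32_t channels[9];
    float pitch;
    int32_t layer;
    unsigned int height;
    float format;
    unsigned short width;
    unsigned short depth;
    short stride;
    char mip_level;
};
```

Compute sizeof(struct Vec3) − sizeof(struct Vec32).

4

width at 0 (size 2, align 2) → ends 2
pad 2 to align 4 for pitch
pitch at 4 (size 4, align 4) → ends 8
layer at 8 (size 4, align 4) → ends 12
channels at 12 (size 36, align 4) → ends 48
depth at 48 (size 2, align 2) → ends 50
pad 2 to align 4 for height
height at 52 (size 4, align 4) → ends 56
stride at 56 (size 2, align 2) → ends 58
mip_level at 58 (size 1, align 1) → ends 59
pad 1 to align 4 for format
format at 60 (size 4, align 4) → ends 64
total 64 bytes, alignment 4
— Vec32 —
channels at 0 (size 36, align 4) → ends 36
pitch at 36 (size 4, align 4) → ends 40
layer at 40 (size 4, align 4) → ends 44
height at 44 (size 4, align 4) → ends 48
format at 48 (size 4, align 4) → ends 52
width at 52 (size 2, align 2) → ends 54
depth at 54 (size 2, align 2) → ends 56
stride at 56 (size 2, align 2) → ends 58
mip_level at 58 (size 1, align 1) → ends 59
tail pad 1 to reach multiple of 4
total 60 bytes, alignment 4
64 − 60 = 4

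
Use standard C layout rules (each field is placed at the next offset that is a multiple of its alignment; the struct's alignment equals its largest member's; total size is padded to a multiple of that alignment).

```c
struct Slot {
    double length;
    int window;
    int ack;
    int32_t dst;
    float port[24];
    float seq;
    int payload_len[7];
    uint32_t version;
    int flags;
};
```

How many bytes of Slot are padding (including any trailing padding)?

0..8  length  (8B, 8-aligned)
8..12  window  (4B, 4-aligned)
12..16  ack  (4B, 4-aligned)
16..20  dst  (4B, 4-aligned)
20..116  port  (96B, 4-aligned)
116..120  seq  (4B, 4-aligned)
120..148  payload_len  (28B, 4-aligned)
148..152  version  (4B, 4-aligned)
152..156  flags  (4B, 4-aligned)
156..160  -- tail padding (4B)
sizeof = 160, alignof = 8
data bytes 156, size 160 → padding 4

4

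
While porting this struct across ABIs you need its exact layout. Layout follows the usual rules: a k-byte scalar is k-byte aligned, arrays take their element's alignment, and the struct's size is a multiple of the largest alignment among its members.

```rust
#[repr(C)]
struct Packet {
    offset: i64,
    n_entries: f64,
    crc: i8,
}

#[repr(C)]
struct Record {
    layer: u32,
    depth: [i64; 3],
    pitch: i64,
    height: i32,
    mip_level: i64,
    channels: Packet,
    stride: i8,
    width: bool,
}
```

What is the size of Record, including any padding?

88 bytes

Packet: offset at 0 (size 8, align 8) → ends 8; n_entries at 8 (size 8, align 8) → ends 16; crc at 16 (size 1, align 1) → ends 17; tail pad 7 to reach multiple of 8; total 24 bytes, alignment 8
layer at 0 (size 4, align 4) → ends 4
pad 4 to align 8 for depth
depth at 8 (size 24, align 8) → ends 32
pitch at 32 (size 8, align 8) → ends 40
height at 40 (size 4, align 4) → ends 44
pad 4 to align 8 for mip_level
mip_level at 48 (size 8, align 8) → ends 56
channels at 56 (size 24, align 8) → ends 80
stride at 80 (size 1, align 1) → ends 81
width at 81 (size 1, align 1) → ends 82
tail pad 6 to reach multiple of 8
total 88 bytes, alignment 8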